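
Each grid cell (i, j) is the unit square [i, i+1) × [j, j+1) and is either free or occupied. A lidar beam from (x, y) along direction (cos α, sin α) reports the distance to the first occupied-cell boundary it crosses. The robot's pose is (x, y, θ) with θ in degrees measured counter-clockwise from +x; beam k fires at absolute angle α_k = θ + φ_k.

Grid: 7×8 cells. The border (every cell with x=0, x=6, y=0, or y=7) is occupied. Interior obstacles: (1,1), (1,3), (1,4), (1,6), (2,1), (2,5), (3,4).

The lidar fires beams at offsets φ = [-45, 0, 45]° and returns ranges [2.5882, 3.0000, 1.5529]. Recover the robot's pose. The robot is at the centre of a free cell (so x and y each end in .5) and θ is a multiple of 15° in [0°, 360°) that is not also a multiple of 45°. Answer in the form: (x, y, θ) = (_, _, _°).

Candidates: 23 free-cell centres × 16 headings = 368 poses. Raycast each; keep the one whose scan matches to 4 dp.
  (5.5, 4.5, 345°): beam 1 = 1.0000 ≠ 2.5882 ✗
  (5.5, 2.5, 240°): beam 2 = 1.7321 ≠ 3.0000 ✗
  (5.5, 1.5, 165°): beam 1 = 3.0000 ≠ 2.5882 ✗
  (4.5, 5.5, 300°): beam 1 = 4.6587 ≠ 2.5882 ✗
  …
  (4.5, 1.5, 150°): r_1=2.5882, r_2=3.0000, r_3=1.5529 — all match ✓
Only this pose fits every beam.

(x, y, θ) = (4.5, 1.5, 150°)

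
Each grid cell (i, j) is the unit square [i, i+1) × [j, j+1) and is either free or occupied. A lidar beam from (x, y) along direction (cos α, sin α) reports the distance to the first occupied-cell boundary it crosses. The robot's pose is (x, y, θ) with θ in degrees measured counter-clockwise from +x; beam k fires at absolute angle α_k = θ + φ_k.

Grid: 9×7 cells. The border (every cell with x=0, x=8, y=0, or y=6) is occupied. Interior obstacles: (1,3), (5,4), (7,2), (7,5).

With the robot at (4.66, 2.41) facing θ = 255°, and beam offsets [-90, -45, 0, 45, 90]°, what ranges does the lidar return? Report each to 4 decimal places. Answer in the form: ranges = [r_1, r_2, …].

beam 1: φ=-90°, α=165°
  cosα=-0.9659 sinα=0.2588 | (4,2) | tMaxX 0.6833 tMaxY 2.2796 | tΔX 1.0353 tΔY 3.8637
    t=0.6833 [x] (3,2)
    t=1.7186 [x] (2,2)
    t=2.2796 [y] (2,3)
    t=2.7538 [x] (1,3) — stop
  → r_1 = 2.7538
beam 2: φ=-45°, α=210°
  cosα=-0.8660 sinα=-0.5000 | (4,2) | tMaxX 0.7621 tMaxY 0.8200 | tΔX 1.1547 tΔY 2.0000
    t=0.7621 [x] (3,2)
    t=0.8200 [y] (3,1)
    t=1.9168 [x] (2,1)
    t=2.8200 [y] (2,0) — stop
  → r_2 = 2.8200
beam 3: φ=0°, α=255°
  cosα=-0.2588 sinα=-0.9659 | (4,2) | tMaxX 2.5500 tMaxY 0.4245 | tΔX 3.8637 tΔY 1.0353
    t=0.4245 [y] (4,1)
    t=1.4597 [y] (4,0) — stop
  → r_3 = 1.4597
beam 4: φ=45°, α=300°
  cosα=0.5000 sinα=-0.8660 | (4,2) | tMaxX 0.6800 tMaxY 0.4734 | tΔX 2.0000 tΔY 1.1547
    t=0.4734 [y] (4,1)
    t=0.6800 [x] (5,1)
    t=1.6281 [y] (5,0) — stop
  → r_4 = 1.6281
beam 5: φ=90°, α=345°
  cosα=0.9659 sinα=-0.2588 | (4,2) | tMaxX 0.3520 tMaxY 1.5841 | tΔX 1.0353 tΔY 3.8637
    t=0.3520 [x] (5,2)
    t=1.3873 [x] (6,2)
    t=1.5841 [y] (6,1)
    t=2.4225 [x] (7,1)
    t=3.4578 [x] (8,1) — stop
  → r_5 = 3.4578

ranges = [2.7538, 2.8200, 1.4597, 1.6281, 3.4578]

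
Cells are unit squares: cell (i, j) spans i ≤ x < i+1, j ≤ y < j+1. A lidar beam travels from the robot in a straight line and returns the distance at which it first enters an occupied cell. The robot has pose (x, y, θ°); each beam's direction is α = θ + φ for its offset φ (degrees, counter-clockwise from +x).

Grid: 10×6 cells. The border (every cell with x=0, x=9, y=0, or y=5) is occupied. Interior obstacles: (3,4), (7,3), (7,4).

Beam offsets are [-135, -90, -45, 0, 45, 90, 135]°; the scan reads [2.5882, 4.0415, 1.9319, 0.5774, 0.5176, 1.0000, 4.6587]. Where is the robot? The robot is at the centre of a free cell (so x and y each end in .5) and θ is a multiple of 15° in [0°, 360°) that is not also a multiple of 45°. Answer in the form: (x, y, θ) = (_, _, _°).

The pose lattice has 29·16 = 464 candidates. Test each by forward raycasting.
  (8.5, 2.5, 345°): beam 1 = 3.0000 ≠ 2.5882 ✗
  (4.5, 1.5, 30°): beam 1 = 0.5176 ≠ 2.5882 ✗
  (2.5, 3.5, 330°): beam 1 = 1.5529 ≠ 2.5882 ✗
  (2.5, 2.5, 15°): beam 1 = 1.7321 ≠ 2.5882 ✗
  …
  (4.5, 1.5, 240°): r_1=2.5882, r_2=4.0415, r_3=1.9319, r_4=0.5774, r_5=0.5176, r_6=1.0000, r_7=4.6587 — all match ✓
Only this pose fits every beam.

(x, y, θ) = (4.5, 1.5, 240°)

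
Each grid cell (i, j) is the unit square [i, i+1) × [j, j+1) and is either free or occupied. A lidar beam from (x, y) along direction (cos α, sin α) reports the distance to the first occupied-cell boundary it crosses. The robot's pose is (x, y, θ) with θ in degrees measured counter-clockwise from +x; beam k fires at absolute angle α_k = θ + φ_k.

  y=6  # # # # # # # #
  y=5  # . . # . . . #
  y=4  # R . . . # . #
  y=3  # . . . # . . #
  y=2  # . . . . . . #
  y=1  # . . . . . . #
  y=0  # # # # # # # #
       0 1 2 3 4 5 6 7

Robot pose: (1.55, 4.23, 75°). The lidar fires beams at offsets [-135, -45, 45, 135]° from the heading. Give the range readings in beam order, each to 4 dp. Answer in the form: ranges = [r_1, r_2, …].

beam 1: φ=-135°, α=300°
  direction (0.5000, -0.8660); cell (1,4); t to first gridline: x 0.9000, y 0.2656 (then +2.0000 / +1.1547)
    (1,3) via y @ 0.2656
    (2,3) via x @ 0.9000
    (2,2) via y @ 1.4203
    (2,1) via y @ 2.5750
    (3,1) via x @ 2.9000
    (3,0) via y @ 3.7297  # hit
  → r_1 = 3.7297
beam 2: φ=-45°, α=30°
  direction (0.8660, 0.5000); cell (1,4); t to first gridline: x 0.5196, y 1.5400 (then +1.1547 / +2.0000)
    (2,4) via x @ 0.5196
    (2,5) via y @ 1.5400
    (3,5) via x @ 1.6743  # hit
  → r_2 = 1.6743
beam 3: φ=45°, α=120°
  direction (-0.5000, 0.8660); cell (1,4); t to first gridline: x 1.1000, y 0.8891 (then +2.0000 / +1.1547)
    (1,5) via y @ 0.8891
    (0,5) via x @ 1.1000  # hit
  → r_3 = 1.1000
beam 4: φ=135°, α=210°
  direction (-0.8660, -0.5000); cell (1,4); t to first gridline: x 0.6351, y 0.4600 (then +1.1547 / +2.0000)
    (1,3) via y @ 0.4600
    (0,3) via x @ 0.6351  # hit
  → r_4 = 0.6351

ranges = [3.7297, 1.6743, 1.1000, 0.6351]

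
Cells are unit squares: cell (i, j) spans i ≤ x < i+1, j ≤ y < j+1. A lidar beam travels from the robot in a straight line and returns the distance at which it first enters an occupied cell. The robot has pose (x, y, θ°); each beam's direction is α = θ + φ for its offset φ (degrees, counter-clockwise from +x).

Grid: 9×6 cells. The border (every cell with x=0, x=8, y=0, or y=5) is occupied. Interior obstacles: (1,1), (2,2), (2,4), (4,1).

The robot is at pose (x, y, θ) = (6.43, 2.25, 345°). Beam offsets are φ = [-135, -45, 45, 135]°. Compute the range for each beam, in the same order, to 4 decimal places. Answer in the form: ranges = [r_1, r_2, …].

beam 1: φ=-135°, α=210°
  d=(-0.8660,-0.5000)  start (6,2)  tX=0.4965 tY=0.5000  stride 1/|dx|=1.1547 1/|dy|=2.0000
    cross x-line → (5,2), t=0.4965
    cross y-line → (5,1), t=0.5000
    cross x-line → (4,1), t=1.6512 (wall)
  → r_1 = 1.6512
beam 2: φ=-45°, α=300°
  d=(0.5000,-0.8660)  start (6,2)  tX=1.1400 tY=0.2887  stride 1/|dx|=2.0000 1/|dy|=1.1547
    cross y-line → (6,1), t=0.2887
    cross x-line → (7,1), t=1.1400
    cross y-line → (7,0), t=1.4434 (wall)
  → r_2 = 1.4434
beam 3: φ=45°, α=30°
  d=(0.8660,0.5000)  start (6,2)  tX=0.6582 tY=1.5000  stride 1/|dx|=1.1547 1/|dy|=2.0000
    cross x-line → (7,2), t=0.6582
    cross y-line → (7,3), t=1.5000
    cross x-line → (8,3), t=1.8129 (wall)
  → r_3 = 1.8129
beam 4: φ=135°, α=120°
  d=(-0.5000,0.8660)  start (6,2)  tX=0.8600 tY=0.8660  stride 1/|dx|=2.0000 1/|dy|=1.1547
    cross x-line → (5,2), t=0.8600
    cross y-line → (5,3), t=0.8660
    cross y-line → (5,4), t=2.0207
    cross x-line → (4,4), t=2.8600
    cross y-line → (4,5), t=3.1754 (wall)
  → r_4 = 3.1754

ranges = [1.6512, 1.4434, 1.8129, 3.1754]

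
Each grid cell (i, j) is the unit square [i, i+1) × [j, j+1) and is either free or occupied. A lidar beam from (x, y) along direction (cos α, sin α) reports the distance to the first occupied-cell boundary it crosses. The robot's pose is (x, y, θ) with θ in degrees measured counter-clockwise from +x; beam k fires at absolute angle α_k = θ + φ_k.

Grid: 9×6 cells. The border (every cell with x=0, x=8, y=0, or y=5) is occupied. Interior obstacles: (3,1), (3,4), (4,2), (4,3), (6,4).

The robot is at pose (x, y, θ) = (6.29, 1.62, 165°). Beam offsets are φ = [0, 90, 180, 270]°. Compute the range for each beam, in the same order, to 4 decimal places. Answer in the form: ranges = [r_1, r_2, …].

beam 1: φ=0°, α=165°
  cosα=-0.9659 sinα=0.2588 | (6,1) | tMaxX 0.3002 tMaxY 1.4682 | tΔX 1.0353 tΔY 3.8637
    t=0.3002 [x] (5,1)
    t=1.3355 [x] (4,1)
    t=1.4682 [y] (4,2) — stop
  → r_1 = 1.4682
beam 2: φ=90°, α=255°
  cosα=-0.2588 sinα=-0.9659 | (6,1) | tMaxX 1.1205 tMaxY 0.6419 | tΔX 3.8637 tΔY 1.0353
    t=0.6419 [y] (6,0) — stop
  → r_2 = 0.6419
beam 3: φ=180°, α=345°
  cosα=0.9659 sinα=-0.2588 | (6,1) | tMaxX 0.7350 tMaxY 2.3955 | tΔX 1.0353 tΔY 3.8637
    t=0.7350 [x] (7,1)
    t=1.7703 [x] (8,1) — stop
  → r_3 = 1.7703
beam 4: φ=270°, α=75°
  cosα=0.2588 sinα=0.9659 | (6,1) | tMaxX 2.7432 tMaxY 0.3934 | tΔX 3.8637 tΔY 1.0353
    t=0.3934 [y] (6,2)
    t=1.4287 [y] (6,3)
    t=2.4640 [y] (6,4) — stop
  → r_4 = 2.4640

ranges = [1.4682, 0.6419, 1.7703, 2.4640]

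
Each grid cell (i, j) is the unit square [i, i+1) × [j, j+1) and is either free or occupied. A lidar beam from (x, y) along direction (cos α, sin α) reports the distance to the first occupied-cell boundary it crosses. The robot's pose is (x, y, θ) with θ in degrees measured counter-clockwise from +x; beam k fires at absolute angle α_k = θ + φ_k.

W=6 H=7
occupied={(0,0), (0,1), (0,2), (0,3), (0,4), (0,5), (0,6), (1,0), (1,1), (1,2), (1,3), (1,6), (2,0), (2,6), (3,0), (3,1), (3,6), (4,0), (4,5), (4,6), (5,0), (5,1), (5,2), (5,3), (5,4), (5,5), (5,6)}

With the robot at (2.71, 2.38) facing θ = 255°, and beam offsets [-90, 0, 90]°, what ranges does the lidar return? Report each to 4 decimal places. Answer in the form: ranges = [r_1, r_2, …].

beam 1: φ=-90°, α=165°
  direction (-0.9659, 0.2588); cell (2,2); t to first gridline: x 0.7350, y 2.3955 (then +1.0353 / +3.8637)
    (1,2) via x @ 0.7350  # hit
  → r_1 = 0.7350
beam 2: φ=0°, α=255°
  direction (-0.2588, -0.9659); cell (2,2); t to first gridline: x 2.7432, y 0.3934 (then +3.8637 / +1.0353)
    (2,1) via y @ 0.3934
    (2,0) via y @ 1.4287  # hit
  → r_2 = 1.4287
beam 3: φ=90°, α=345°
  direction (0.9659, -0.2588); cell (2,2); t to first gridline: x 0.3002, y 1.4682 (then +1.0353 / +3.8637)
    (3,2) via x @ 0.3002
    (4,2) via x @ 1.3355
    (4,1) via y @ 1.4682
    (5,1) via x @ 2.3708  # hit
  → r_3 = 2.3708

ranges = [0.7350, 1.4287, 2.3708]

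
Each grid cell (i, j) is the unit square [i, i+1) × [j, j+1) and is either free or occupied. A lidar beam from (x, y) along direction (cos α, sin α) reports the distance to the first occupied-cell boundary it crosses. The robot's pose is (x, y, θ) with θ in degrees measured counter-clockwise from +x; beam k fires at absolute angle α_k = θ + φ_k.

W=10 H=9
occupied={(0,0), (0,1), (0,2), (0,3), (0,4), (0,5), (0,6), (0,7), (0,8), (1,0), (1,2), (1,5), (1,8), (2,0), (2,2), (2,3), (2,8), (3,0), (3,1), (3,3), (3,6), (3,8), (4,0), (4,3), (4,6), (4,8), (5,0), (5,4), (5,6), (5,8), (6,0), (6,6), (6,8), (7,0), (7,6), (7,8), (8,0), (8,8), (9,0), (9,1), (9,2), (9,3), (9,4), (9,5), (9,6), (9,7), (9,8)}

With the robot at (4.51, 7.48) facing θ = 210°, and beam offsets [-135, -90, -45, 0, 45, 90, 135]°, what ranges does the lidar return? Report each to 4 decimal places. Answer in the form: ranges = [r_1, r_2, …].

beam 1: φ=-135°, α=75°
  direction (0.2588, 0.9659); cell (4,7); t to first gridline: x 1.8932, y 0.5383 (then +3.8637 / +1.0353)
    (4,8) via y @ 0.5383  # hit
  → r_1 = 0.5383
beam 2: φ=-90°, α=120°
  direction (-0.5000, 0.8660); cell (4,7); t to first gridline: x 1.0200, y 0.6004 (then +2.0000 / +1.1547)
    (4,8) via y @ 0.6004  # hit
  → r_2 = 0.6004
beam 3: φ=-45°, α=165°
  direction (-0.9659, 0.2588); cell (4,7); t to first gridline: x 0.5280, y 2.0091 (then +1.0353 / +3.8637)
    (3,7) via x @ 0.5280
    (2,7) via x @ 1.5633
    (2,8) via y @ 2.0091  # hit
  → r_3 = 2.0091
beam 4: φ=0°, α=210°
  direction (-0.8660, -0.5000); cell (4,7); t to first gridline: x 0.5889, y 0.9600 (then +1.1547 / +2.0000)
    (3,7) via x @ 0.5889
    (3,6) via y @ 0.9600  # hit
  → r_4 = 0.9600
beam 5: φ=45°, α=255°
  direction (-0.2588, -0.9659); cell (4,7); t to first gridline: x 1.9705, y 0.4969 (then +3.8637 / +1.0353)
    (4,6) via y @ 0.4969  # hit
  → r_5 = 0.4969
beam 6: φ=90°, α=300°
  direction (0.5000, -0.8660); cell (4,7); t to first gridline: x 0.9800, y 0.5543 (then +2.0000 / +1.1547)
    (4,6) via y @ 0.5543  # hit
  → r_6 = 0.5543
beam 7: φ=135°, α=345°
  direction (0.9659, -0.2588); cell (4,7); t to first gridline: x 0.5073, y 1.8546 (then +1.0353 / +3.8637)
    (5,7) via x @ 0.5073
    (6,7) via x @ 1.5426
    (6,6) via y @ 1.8546  # hit
  → r_7 = 1.8546

ranges = [0.5383, 0.6004, 2.0091, 0.9600, 0.4969, 0.5543, 1.8546]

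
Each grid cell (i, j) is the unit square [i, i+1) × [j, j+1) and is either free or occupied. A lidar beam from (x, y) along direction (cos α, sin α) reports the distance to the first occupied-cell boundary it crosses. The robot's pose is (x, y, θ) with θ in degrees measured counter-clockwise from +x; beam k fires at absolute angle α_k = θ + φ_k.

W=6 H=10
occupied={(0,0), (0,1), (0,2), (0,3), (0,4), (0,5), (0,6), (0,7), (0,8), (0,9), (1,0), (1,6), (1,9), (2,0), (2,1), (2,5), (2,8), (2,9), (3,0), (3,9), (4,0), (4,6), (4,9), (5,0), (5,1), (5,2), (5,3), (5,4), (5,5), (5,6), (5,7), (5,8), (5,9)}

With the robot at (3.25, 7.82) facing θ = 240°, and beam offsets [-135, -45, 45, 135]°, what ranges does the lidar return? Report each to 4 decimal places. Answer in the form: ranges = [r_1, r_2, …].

beam 1: φ=-135°, α=105°
  direction (-0.2588, 0.9659); cell (3,7); t to first gridline: x 0.9659, y 0.1863 (then +3.8637 / +1.0353)
    (3,8) via y @ 0.1863
    (2,8) via x @ 0.9659  # hit
  → r_1 = 0.9659
beam 2: φ=-45°, α=195°
  direction (-0.9659, -0.2588); cell (3,7); t to first gridline: x 0.2588, y 3.1682 (then +1.0353 / +3.8637)
    (2,7) via x @ 0.2588
    (1,7) via x @ 1.2941
    (0,7) via x @ 2.3294  # hit
  → r_2 = 2.3294
beam 3: φ=45°, α=285°
  direction (0.2588, -0.9659); cell (3,7); t to first gridline: x 2.8978, y 0.8489 (then +3.8637 / +1.0353)
    (3,6) via y @ 0.8489
    (3,5) via y @ 1.8842
    (4,5) via x @ 2.8978
    (4,4) via y @ 2.9195
    (4,3) via y @ 3.9548
    (4,2) via y @ 4.9900
    (4,1) via y @ 6.0253
    (5,1) via x @ 6.7615  # hit
  → r_3 = 6.7615
beam 4: φ=135°, α=15°
  direction (0.9659, 0.2588); cell (3,7); t to first gridline: x 0.7765, y 0.6955 (then +1.0353 / +3.8637)
    (3,8) via y @ 0.6955
    (4,8) via x @ 0.7765
    (5,8) via x @ 1.8117  # hit
  → r_4 = 1.8117

ranges = [0.9659, 2.3294, 6.7615, 1.8117]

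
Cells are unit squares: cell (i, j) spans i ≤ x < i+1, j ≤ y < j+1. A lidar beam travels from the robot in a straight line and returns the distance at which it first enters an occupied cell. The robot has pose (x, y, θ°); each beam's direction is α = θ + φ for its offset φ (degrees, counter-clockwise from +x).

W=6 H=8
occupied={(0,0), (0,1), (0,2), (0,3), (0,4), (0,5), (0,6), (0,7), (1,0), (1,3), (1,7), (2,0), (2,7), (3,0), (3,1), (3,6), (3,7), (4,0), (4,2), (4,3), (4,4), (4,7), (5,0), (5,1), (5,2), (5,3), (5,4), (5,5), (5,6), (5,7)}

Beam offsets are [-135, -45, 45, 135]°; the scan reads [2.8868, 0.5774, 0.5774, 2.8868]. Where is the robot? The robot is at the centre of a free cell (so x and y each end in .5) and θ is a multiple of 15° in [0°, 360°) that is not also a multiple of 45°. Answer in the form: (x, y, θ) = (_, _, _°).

(x, y, θ) = (1.5, 4.5, 195°)

Enumerate (i+0.5, j+0.5, θ) over the 18 free cells and 16 admissible headings. For each, cast all 4 beams and compare to the given ranges.
  (1.5, 2.5, 15°): beam 1 = 1.0000 ≠ 2.8868 ✗
  (2.5, 4.5, 255°): beam 2 = 1.0000 ≠ 0.5774 ✗
  (2.5, 3.5, 60°): beam 1 = 1.9319 ≠ 2.8868 ✗
  …
  (1.5, 4.5, 195°): r_1=2.8868, r_2=0.5774, r_3=0.5774, r_4=2.8868 — all match ✓
No second candidate reproduces the full scan.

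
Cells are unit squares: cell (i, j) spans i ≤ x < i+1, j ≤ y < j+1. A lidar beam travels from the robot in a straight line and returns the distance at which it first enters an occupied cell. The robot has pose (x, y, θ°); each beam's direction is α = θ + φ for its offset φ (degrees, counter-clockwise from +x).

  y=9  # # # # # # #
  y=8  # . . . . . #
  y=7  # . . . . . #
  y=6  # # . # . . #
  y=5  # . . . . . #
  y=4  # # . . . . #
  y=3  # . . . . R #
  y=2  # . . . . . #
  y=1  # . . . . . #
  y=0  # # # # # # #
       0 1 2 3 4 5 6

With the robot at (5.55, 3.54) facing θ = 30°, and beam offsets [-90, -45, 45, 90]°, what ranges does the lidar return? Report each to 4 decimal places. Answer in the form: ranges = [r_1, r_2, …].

beam 1: φ=-90°, α=300°
  dir = (cos 300°, sin 300°) = (0.5000, -0.8660); from cell (5,3)
  next x-line at t=0.9000, next y-line at t=0.6235; Δt_x=2.0000, Δt_y=1.1547
    y: enter (5,2) at t=0.6235
    x: enter (6,2) at t=0.9000 ← occupied
  → r_1 = 0.9000
beam 2: φ=-45°, α=345°
  dir = (cos 345°, sin 345°) = (0.9659, -0.2588); from cell (5,3)
  next x-line at t=0.4659, next y-line at t=2.0864; Δt_x=1.0353, Δt_y=3.8637
    x: enter (6,3) at t=0.4659 ← occupied
  → r_2 = 0.4659
beam 3: φ=45°, α=75°
  dir = (cos 75°, sin 75°) = (0.2588, 0.9659); from cell (5,3)
  next x-line at t=1.7387, next y-line at t=0.4762; Δt_x=3.8637, Δt_y=1.0353
    y: enter (5,4) at t=0.4762
    y: enter (5,5) at t=1.5115
    x: enter (6,5) at t=1.7387 ← occupied
  → r_3 = 1.7387
beam 4: φ=90°, α=120°
  dir = (cos 120°, sin 120°) = (-0.5000, 0.8660); from cell (5,3)
  next x-line at t=1.1000, next y-line at t=0.5312; Δt_x=2.0000, Δt_y=1.1547
    y: enter (5,4) at t=0.5312
    x: enter (4,4) at t=1.1000
    y: enter (4,5) at t=1.6859
    y: enter (4,6) at t=2.8406
    x: enter (3,6) at t=3.1000 ← occupied
  → r_4 = 3.1000

ranges = [0.9000, 0.4659, 1.7387, 3.1000]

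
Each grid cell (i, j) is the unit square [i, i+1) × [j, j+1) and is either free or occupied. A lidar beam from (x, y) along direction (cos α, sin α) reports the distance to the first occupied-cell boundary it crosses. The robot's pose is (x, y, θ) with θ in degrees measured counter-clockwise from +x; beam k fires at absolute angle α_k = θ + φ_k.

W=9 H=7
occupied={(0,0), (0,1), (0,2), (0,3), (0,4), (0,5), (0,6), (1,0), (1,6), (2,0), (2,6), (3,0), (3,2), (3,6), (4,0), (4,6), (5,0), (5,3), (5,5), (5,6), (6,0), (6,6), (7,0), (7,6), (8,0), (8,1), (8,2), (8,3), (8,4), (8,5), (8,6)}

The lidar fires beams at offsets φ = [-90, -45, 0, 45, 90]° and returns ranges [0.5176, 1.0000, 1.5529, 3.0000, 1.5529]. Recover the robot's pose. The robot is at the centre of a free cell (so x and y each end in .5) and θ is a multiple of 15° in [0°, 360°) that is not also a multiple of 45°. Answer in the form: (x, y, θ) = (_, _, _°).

(x, y, θ) = (1.5, 2.5, 285°)

Candidates: 32 free-cell centres × 16 headings = 512 poses. Raycast each; keep the one whose scan matches to 4 dp.
  (6.5, 2.5, 255°): beam 1 = 5.6940 ≠ 0.5176 ✗
  (2.5, 4.5, 15°): beam 1 = 1.9319 ≠ 0.5176 ✗
  (5.5, 1.5, 75°): beam 1 = 1.9319 ≠ 0.5176 ✗
  (2.5, 3.5, 30°): beam 1 = 1.0000 ≠ 0.5176 ✗
  …
  (1.5, 2.5, 285°): r_1=0.5176, r_2=1.0000, r_3=1.5529, r_4=3.0000, r_5=1.5529 — all match ✓
No second candidate reproduces the full scan.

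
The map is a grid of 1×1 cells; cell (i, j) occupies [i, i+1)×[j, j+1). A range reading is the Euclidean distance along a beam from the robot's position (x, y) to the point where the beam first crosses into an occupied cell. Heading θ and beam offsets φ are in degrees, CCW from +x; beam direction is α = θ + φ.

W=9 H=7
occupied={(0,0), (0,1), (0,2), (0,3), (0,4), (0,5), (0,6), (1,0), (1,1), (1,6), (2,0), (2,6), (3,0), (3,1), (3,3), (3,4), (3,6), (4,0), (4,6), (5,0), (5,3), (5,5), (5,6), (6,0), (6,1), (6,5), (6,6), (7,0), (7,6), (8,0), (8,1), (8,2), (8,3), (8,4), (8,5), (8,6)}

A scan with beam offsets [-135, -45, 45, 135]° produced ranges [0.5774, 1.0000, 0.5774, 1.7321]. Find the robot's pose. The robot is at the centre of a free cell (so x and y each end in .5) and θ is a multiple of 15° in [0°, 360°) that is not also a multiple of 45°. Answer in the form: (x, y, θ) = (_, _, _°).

(x, y, θ) = (5.5, 4.5, 75°)

Candidates: 27 free-cell centres × 16 headings = 432 poses. Raycast each; keep the one whose scan matches to 4 dp.
  (1.5, 3.5, 195°): beam 1 = 2.8868 ≠ 0.5774 ✗
  (1.5, 5.5, 120°): beam 1 = 1.9319 ≠ 0.5774 ✗
  (4.5, 5.5, 15°): beam 1 = 1.0000 ≠ 0.5774 ✗
  …
  (5.5, 4.5, 75°): r_1=0.5774, r_2=1.0000, r_3=0.5774, r_4=1.7321 — all match ✓
Unique over the lattice → pose = (5.5, 4.5, 75°).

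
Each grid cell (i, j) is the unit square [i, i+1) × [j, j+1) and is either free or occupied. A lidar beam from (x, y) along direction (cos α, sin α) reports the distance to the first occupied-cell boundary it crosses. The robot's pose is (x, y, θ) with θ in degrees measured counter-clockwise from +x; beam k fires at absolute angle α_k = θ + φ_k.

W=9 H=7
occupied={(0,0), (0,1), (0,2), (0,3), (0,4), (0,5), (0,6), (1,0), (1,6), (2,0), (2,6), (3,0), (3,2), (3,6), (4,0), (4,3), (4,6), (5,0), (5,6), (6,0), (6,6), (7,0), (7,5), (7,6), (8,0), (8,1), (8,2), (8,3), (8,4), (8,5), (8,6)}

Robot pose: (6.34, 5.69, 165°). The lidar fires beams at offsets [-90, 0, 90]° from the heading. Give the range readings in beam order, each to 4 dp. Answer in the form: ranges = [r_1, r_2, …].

beam 1: φ=-90°, α=75°
  cosα=0.2588 sinα=0.9659 | (6,5) | tMaxX 2.5500 tMaxY 0.3209 | tΔX 3.8637 tΔY 1.0353
    t=0.3209 [y] (6,6) — stop
  → r_1 = 0.3209
beam 2: φ=0°, α=165°
  cosα=-0.9659 sinα=0.2588 | (6,5) | tMaxX 0.3520 tMaxY 1.1977 | tΔX 1.0353 tΔY 3.8637
    t=0.3520 [x] (5,5)
    t=1.1977 [y] (5,6) — stop
  → r_2 = 1.1977
beam 3: φ=90°, α=255°
  cosα=-0.2588 sinα=-0.9659 | (6,5) | tMaxX 1.3137 tMaxY 0.7143 | tΔX 3.8637 tΔY 1.0353
    t=0.7143 [y] (6,4)
    t=1.3137 [x] (5,4)
    t=1.7496 [y] (5,3)
    t=2.7849 [y] (5,2)
    t=3.8202 [y] (5,1)
    t=4.8554 [y] (5,0) — stop
  → r_3 = 4.8554

ranges = [0.3209, 1.1977, 4.8554]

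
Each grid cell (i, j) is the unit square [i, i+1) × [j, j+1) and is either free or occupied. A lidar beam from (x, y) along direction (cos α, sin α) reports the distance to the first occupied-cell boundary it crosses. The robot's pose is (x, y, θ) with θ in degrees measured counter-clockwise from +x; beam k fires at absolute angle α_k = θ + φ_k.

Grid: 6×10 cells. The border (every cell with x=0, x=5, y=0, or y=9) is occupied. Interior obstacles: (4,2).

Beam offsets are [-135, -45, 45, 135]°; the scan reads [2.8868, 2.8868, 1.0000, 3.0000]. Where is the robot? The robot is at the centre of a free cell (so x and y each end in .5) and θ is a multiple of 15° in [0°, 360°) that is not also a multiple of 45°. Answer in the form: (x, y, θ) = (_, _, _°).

(x, y, θ) = (3.5, 3.5, 285°)

The pose lattice has 31·16 = 496 candidates. Test each by forward raycasting.
  (4.5, 7.5, 150°): beam 1 = 0.5176 ≠ 2.8868 ✗
  (3.5, 3.5, 60°): beam 1 = 2.5882 ≠ 2.8868 ✗
  (2.5, 7.5, 210°): beam 1 = 1.5529 ≠ 2.8868 ✗
  (1.5, 5.5, 330°): beam 1 = 0.5176 ≠ 2.8868 ✗
  …
  (3.5, 3.5, 285°): r_1=2.8868, r_2=2.8868, r_3=1.0000, r_4=3.0000 — all match ✓
No second candidate reproduces the full scan.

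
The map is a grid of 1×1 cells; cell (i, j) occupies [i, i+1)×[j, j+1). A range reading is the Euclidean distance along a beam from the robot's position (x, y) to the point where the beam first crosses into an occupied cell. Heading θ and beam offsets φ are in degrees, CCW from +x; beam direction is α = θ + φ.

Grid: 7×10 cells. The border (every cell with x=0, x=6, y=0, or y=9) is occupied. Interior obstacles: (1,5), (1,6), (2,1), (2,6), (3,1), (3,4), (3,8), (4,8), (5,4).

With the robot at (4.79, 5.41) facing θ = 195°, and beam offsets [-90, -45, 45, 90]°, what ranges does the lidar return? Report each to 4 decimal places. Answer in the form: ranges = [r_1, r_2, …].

ranges = [2.6814, 2.0669, 1.5800, 0.8114]

beam 1: φ=-90°, α=105°
  dir = (cos 105°, sin 105°) = (-0.2588, 0.9659); from cell (4,5)
  next x-line at t=3.0523, next y-line at t=0.6108; Δt_x=3.8637, Δt_y=1.0353
    y: enter (4,6) at t=0.6108
    y: enter (4,7) at t=1.6461
    y: enter (4,8) at t=2.6814 ← occupied
  → r_1 = 2.6814
beam 2: φ=-45°, α=150°
  dir = (cos 150°, sin 150°) = (-0.8660, 0.5000); from cell (4,5)
  next x-line at t=0.9122, next y-line at t=1.1800; Δt_x=1.1547, Δt_y=2.0000
    x: enter (3,5) at t=0.9122
    y: enter (3,6) at t=1.1800
    x: enter (2,6) at t=2.0669 ← occupied
  → r_2 = 2.0669
beam 3: φ=45°, α=240°
  dir = (cos 240°, sin 240°) = (-0.5000, -0.8660); from cell (4,5)
  next x-line at t=1.5800, next y-line at t=0.4734; Δt_x=2.0000, Δt_y=1.1547
    y: enter (4,4) at t=0.4734
    x: enter (3,4) at t=1.5800 ← occupied
  → r_3 = 1.5800
beam 4: φ=90°, α=285°
  dir = (cos 285°, sin 285°) = (0.2588, -0.9659); from cell (4,5)
  next x-line at t=0.8114, next y-line at t=0.4245; Δt_x=3.8637, Δt_y=1.0353
    y: enter (4,4) at t=0.4245
    x: enter (5,4) at t=0.8114 ← occupied
  → r_4 = 0.8114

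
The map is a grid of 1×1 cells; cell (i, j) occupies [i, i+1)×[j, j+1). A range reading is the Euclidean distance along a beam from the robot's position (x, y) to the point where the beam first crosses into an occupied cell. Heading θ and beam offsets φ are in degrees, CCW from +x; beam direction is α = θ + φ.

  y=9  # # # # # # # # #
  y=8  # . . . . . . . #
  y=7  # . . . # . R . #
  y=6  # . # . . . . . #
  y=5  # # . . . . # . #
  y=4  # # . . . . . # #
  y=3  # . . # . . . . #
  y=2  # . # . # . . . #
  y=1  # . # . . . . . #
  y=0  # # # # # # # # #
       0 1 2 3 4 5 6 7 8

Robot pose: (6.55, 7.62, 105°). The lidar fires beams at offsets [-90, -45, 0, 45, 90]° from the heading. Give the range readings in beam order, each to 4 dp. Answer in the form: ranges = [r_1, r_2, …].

ranges = [1.5012, 1.5935, 1.4287, 2.7600, 1.6047]

beam 1: φ=-90°, α=15°
  d=(0.9659,0.2588)  start (6,7)  tX=0.4659 tY=1.4682  stride 1/|dx|=1.0353 1/|dy|=3.8637
    cross x-line → (7,7), t=0.4659
    cross y-line → (7,8), t=1.4682
    cross x-line → (8,8), t=1.5012 (wall)
  → r_1 = 1.5012
beam 2: φ=-45°, α=60°
  d=(0.5000,0.8660)  start (6,7)  tX=0.9000 tY=0.4388  stride 1/|dx|=2.0000 1/|dy|=1.1547
    cross y-line → (6,8), t=0.4388
    cross x-line → (7,8), t=0.9000
    cross y-line → (7,9), t=1.5935 (wall)
  → r_2 = 1.5935
beam 3: φ=0°, α=105°
  d=(-0.2588,0.9659)  start (6,7)  tX=2.1250 tY=0.3934  stride 1/|dx|=3.8637 1/|dy|=1.0353
    cross y-line → (6,8), t=0.3934
    cross y-line → (6,9), t=1.4287 (wall)
  → r_3 = 1.4287
beam 4: φ=45°, α=150°
  d=(-0.8660,0.5000)  start (6,7)  tX=0.6351 tY=0.7600  stride 1/|dx|=1.1547 1/|dy|=2.0000
    cross x-line → (5,7), t=0.6351
    cross y-line → (5,8), t=0.7600
    cross x-line → (4,8), t=1.7898
    cross y-line → (4,9), t=2.7600 (wall)
  → r_4 = 2.7600
beam 5: φ=90°, α=195°
  d=(-0.9659,-0.2588)  start (6,7)  tX=0.5694 tY=2.3955  stride 1/|dx|=1.0353 1/|dy|=3.8637
    cross x-line → (5,7), t=0.5694
    cross x-line → (4,7), t=1.6047 (wall)
  → r_5 = 1.6047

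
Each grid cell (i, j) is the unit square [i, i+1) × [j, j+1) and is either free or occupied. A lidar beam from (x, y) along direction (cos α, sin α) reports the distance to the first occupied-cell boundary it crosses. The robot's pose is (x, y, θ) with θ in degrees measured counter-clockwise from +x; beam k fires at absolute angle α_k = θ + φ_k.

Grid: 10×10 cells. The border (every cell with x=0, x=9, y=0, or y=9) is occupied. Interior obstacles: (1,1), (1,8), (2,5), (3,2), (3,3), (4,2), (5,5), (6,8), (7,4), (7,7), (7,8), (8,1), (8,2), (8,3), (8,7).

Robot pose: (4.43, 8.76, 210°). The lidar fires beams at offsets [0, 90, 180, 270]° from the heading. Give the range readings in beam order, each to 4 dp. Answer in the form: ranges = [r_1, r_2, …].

ranges = [3.9606, 5.1400, 0.4800, 0.2771]

beam 1: φ=0°, α=210°
  cosα=-0.8660 sinα=-0.5000 | (4,8) | tMaxX 0.4965 tMaxY 1.5200 | tΔX 1.1547 tΔY 2.0000
    t=0.4965 [x] (3,8)
    t=1.5200 [y] (3,7)
    t=1.6512 [x] (2,7)
    t=2.8059 [x] (1,7)
    t=3.5200 [y] (1,6)
    t=3.9606 [x] (0,6) — stop
  → r_1 = 3.9606
beam 2: φ=90°, α=300°
  cosα=0.5000 sinα=-0.8660 | (4,8) | tMaxX 1.1400 tMaxY 0.8776 | tΔX 2.0000 tΔY 1.1547
    t=0.8776 [y] (4,7)
    t=1.1400 [x] (5,7)
    t=2.0323 [y] (5,6)
    t=3.1400 [x] (6,6)
    t=3.1870 [y] (6,5)
    t=4.3417 [y] (6,4)
    t=5.1400 [x] (7,4) — stop
  → r_2 = 5.1400
beam 3: φ=180°, α=30°
  cosα=0.8660 sinα=0.5000 | (4,8) | tMaxX 0.6582 tMaxY 0.4800 | tΔX 1.1547 tΔY 2.0000
    t=0.4800 [y] (4,9) — stop
  → r_3 = 0.4800
beam 4: φ=270°, α=120°
  cosα=-0.5000 sinα=0.8660 | (4,8) | tMaxX 0.8600 tMaxY 0.2771 | tΔX 2.0000 tΔY 1.1547
    t=0.2771 [y] (4,9) — stop
  → r_4 = 0.2771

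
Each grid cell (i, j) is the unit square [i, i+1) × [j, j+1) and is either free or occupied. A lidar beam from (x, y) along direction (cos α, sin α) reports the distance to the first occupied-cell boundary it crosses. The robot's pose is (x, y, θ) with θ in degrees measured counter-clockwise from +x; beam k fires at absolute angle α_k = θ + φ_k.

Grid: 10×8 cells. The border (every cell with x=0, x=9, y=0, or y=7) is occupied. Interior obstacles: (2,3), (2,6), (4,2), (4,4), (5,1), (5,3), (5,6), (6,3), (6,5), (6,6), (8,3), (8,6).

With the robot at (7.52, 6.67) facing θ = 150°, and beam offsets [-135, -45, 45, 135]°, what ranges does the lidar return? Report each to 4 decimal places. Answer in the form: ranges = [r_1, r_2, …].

beam 1: φ=-135°, α=15°
  dir = (cos 15°, sin 15°) = (0.9659, 0.2588); from cell (7,6)
  next x-line at t=0.4969, next y-line at t=1.2750; Δt_x=1.0353, Δt_y=3.8637
    x: enter (8,6) at t=0.4969 ← occupied
  → r_1 = 0.4969
beam 2: φ=-45°, α=105°
  dir = (cos 105°, sin 105°) = (-0.2588, 0.9659); from cell (7,6)
  next x-line at t=2.0091, next y-line at t=0.3416; Δt_x=3.8637, Δt_y=1.0353
    y: enter (7,7) at t=0.3416 ← occupied
  → r_2 = 0.3416
beam 3: φ=45°, α=195°
  dir = (cos 195°, sin 195°) = (-0.9659, -0.2588); from cell (7,6)
  next x-line at t=0.5383, next y-line at t=2.5887; Δt_x=1.0353, Δt_y=3.8637
    x: enter (6,6) at t=0.5383 ← occupied
  → r_3 = 0.5383
beam 4: φ=135°, α=285°
  dir = (cos 285°, sin 285°) = (0.2588, -0.9659); from cell (7,6)
  next x-line at t=1.8546, next y-line at t=0.6936; Δt_x=3.8637, Δt_y=1.0353
    y: enter (7,5) at t=0.6936
    y: enter (7,4) at t=1.7289
    x: enter (8,4) at t=1.8546
    y: enter (8,3) at t=2.7642 ← occupied
  → r_4 = 2.7642

ranges = [0.4969, 0.3416, 0.5383, 2.7642]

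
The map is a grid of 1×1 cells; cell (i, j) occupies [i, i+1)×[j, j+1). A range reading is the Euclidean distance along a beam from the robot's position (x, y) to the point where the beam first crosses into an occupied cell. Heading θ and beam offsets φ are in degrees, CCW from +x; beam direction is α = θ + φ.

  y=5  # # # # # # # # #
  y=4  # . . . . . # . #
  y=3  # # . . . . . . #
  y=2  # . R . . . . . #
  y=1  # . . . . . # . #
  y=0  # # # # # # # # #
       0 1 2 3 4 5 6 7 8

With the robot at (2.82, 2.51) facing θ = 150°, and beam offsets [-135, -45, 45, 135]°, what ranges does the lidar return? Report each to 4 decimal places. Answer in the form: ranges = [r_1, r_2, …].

ranges = [5.3627, 2.5778, 1.8842, 1.5633]

beam 1: φ=-135°, α=15°
  dir = (cos 15°, sin 15°) = (0.9659, 0.2588); from cell (2,2)
  next x-line at t=0.1863, next y-line at t=1.8932; Δt_x=1.0353, Δt_y=3.8637
    x: enter (3,2) at t=0.1863
    x: enter (4,2) at t=1.2216
    y: enter (4,3) at t=1.8932
    x: enter (5,3) at t=2.2569
    x: enter (6,3) at t=3.2922
    x: enter (7,3) at t=4.3275
    x: enter (8,3) at t=5.3627 ← occupied
  → r_1 = 5.3627
beam 2: φ=-45°, α=105°
  dir = (cos 105°, sin 105°) = (-0.2588, 0.9659); from cell (2,2)
  next x-line at t=3.1682, next y-line at t=0.5073; Δt_x=3.8637, Δt_y=1.0353
    y: enter (2,3) at t=0.5073
    y: enter (2,4) at t=1.5426
    y: enter (2,5) at t=2.5778 ← occupied
  → r_2 = 2.5778
beam 3: φ=45°, α=195°
  dir = (cos 195°, sin 195°) = (-0.9659, -0.2588); from cell (2,2)
  next x-line at t=0.8489, next y-line at t=1.9705; Δt_x=1.0353, Δt_y=3.8637
    x: enter (1,2) at t=0.8489
    x: enter (0,2) at t=1.8842 ← occupied
  → r_3 = 1.8842
beam 4: φ=135°, α=285°
  dir = (cos 285°, sin 285°) = (0.2588, -0.9659); from cell (2,2)
  next x-line at t=0.6955, next y-line at t=0.5280; Δt_x=3.8637, Δt_y=1.0353
    y: enter (2,1) at t=0.5280
    x: enter (3,1) at t=0.6955
    y: enter (3,0) at t=1.5633 ← occupied
  → r_4 = 1.5633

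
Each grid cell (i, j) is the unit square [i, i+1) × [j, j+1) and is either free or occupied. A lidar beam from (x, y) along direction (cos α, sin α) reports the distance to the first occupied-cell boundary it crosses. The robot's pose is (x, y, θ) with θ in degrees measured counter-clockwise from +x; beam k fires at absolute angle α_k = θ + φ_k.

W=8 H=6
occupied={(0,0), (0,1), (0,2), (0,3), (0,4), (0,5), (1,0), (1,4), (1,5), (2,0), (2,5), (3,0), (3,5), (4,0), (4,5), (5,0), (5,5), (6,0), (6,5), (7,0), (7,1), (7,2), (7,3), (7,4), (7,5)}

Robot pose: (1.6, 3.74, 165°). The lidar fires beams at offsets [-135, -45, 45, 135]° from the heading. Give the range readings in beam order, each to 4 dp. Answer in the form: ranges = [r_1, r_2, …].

ranges = [2.5200, 0.3002, 0.6928, 3.1639]

beam 1: φ=-135°, α=30°
  d=(0.8660,0.5000)  start (1,3)  tX=0.4619 tY=0.5200  stride 1/|dx|=1.1547 1/|dy|=2.0000
    cross x-line → (2,3), t=0.4619
    cross y-line → (2,4), t=0.5200
    cross x-line → (3,4), t=1.6166
    cross y-line → (3,5), t=2.5200 (wall)
  → r_1 = 2.5200
beam 2: φ=-45°, α=120°
  d=(-0.5000,0.8660)  start (1,3)  tX=1.2000 tY=0.3002  stride 1/|dx|=2.0000 1/|dy|=1.1547
    cross y-line → (1,4), t=0.3002 (wall)
  → r_2 = 0.3002
beam 3: φ=45°, α=210°
  d=(-0.8660,-0.5000)  start (1,3)  tX=0.6928 tY=1.4800  stride 1/|dx|=1.1547 1/|dy|=2.0000
    cross x-line → (0,3), t=0.6928 (wall)
  → r_3 = 0.6928
beam 4: φ=135°, α=300°
  d=(0.5000,-0.8660)  start (1,3)  tX=0.8000 tY=0.8545  stride 1/|dx|=2.0000 1/|dy|=1.1547
    cross x-line → (2,3), t=0.8000
    cross y-line → (2,2), t=0.8545
    cross y-line → (2,1), t=2.0092
    cross x-line → (3,1), t=2.8000
    cross y-line → (3,0), t=3.1639 (wall)
  → r_4 = 3.1639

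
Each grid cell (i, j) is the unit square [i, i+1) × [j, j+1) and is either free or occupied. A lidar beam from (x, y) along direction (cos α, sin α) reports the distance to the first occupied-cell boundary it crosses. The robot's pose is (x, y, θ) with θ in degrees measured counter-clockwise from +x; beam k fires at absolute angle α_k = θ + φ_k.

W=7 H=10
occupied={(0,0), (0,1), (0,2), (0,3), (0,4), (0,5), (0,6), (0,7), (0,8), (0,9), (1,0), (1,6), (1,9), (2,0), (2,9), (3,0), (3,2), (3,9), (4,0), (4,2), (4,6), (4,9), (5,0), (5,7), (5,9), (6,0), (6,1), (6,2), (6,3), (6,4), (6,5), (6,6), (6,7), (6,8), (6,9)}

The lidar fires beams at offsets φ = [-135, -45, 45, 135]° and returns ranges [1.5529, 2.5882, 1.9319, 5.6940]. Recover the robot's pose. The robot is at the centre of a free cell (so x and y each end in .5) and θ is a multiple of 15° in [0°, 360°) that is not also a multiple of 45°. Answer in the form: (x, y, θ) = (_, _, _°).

(x, y, θ) = (2.5, 3.5, 300°)

The pose lattice has 35·16 = 560 candidates. Test each by forward raycasting.
  (1.5, 4.5, 120°): beam 1 = 4.6587 ≠ 1.5529 ✗
  (3.5, 7.5, 105°): beam 1 = 1.0000 ≠ 1.5529 ✗
  (2.5, 1.5, 120°): beam 1 = 1.9319 ≠ 1.5529 ✗
  (2.5, 1.5, 210°): beam 1 = 7.7646 ≠ 1.5529 ✗
  (2.5, 8.5, 285°): beam 1 = 1.0000 ≠ 1.5529 ✗
  …
  (2.5, 3.5, 300°): r_1=1.5529, r_2=2.5882, r_3=1.9319, r_4=5.6940 — all match ✓
Only this pose fits every beam.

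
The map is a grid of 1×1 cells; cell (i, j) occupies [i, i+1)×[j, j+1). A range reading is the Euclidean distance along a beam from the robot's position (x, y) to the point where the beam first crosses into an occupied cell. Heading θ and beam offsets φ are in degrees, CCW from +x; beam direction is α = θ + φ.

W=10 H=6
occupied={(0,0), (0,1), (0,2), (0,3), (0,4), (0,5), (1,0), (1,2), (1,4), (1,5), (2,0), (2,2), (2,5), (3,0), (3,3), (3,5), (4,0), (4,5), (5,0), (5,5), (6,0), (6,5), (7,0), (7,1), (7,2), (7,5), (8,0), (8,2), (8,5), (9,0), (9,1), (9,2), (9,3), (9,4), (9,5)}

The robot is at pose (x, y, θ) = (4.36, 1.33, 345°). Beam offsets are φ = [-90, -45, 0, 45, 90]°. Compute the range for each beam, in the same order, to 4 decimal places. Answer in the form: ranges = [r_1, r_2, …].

beam 1: φ=-90°, α=255°
  d=(-0.2588,-0.9659)  start (4,1)  tX=1.3909 tY=0.3416  stride 1/|dx|=3.8637 1/|dy|=1.0353
    cross y-line → (4,0), t=0.3416 (wall)
  → r_1 = 0.3416
beam 2: φ=-45°, α=300°
  d=(0.5000,-0.8660)  start (4,1)  tX=1.2800 tY=0.3811  stride 1/|dx|=2.0000 1/|dy|=1.1547
    cross y-line → (4,0), t=0.3811 (wall)
  → r_2 = 0.3811
beam 3: φ=0°, α=345°
  d=(0.9659,-0.2588)  start (4,1)  tX=0.6626 tY=1.2750  stride 1/|dx|=1.0353 1/|dy|=3.8637
    cross x-line → (5,1), t=0.6626
    cross y-line → (5,0), t=1.2750 (wall)
  → r_3 = 1.2750
beam 4: φ=45°, α=30°
  d=(0.8660,0.5000)  start (4,1)  tX=0.7390 tY=1.3400  stride 1/|dx|=1.1547 1/|dy|=2.0000
    cross x-line → (5,1), t=0.7390
    cross y-line → (5,2), t=1.3400
    cross x-line → (6,2), t=1.8937
    cross x-line → (7,2), t=3.0484 (wall)
  → r_4 = 3.0484
beam 5: φ=90°, α=75°
  d=(0.2588,0.9659)  start (4,1)  tX=2.4728 tY=0.6936  stride 1/|dx|=3.8637 1/|dy|=1.0353
    cross y-line → (4,2), t=0.6936
    cross y-line → (4,3), t=1.7289
    cross x-line → (5,3), t=2.4728
    cross y-line → (5,4), t=2.7642
    cross y-line → (5,5), t=3.7995 (wall)
  → r_5 = 3.7995

ranges = [0.3416, 0.3811, 1.2750, 3.0484, 3.7995]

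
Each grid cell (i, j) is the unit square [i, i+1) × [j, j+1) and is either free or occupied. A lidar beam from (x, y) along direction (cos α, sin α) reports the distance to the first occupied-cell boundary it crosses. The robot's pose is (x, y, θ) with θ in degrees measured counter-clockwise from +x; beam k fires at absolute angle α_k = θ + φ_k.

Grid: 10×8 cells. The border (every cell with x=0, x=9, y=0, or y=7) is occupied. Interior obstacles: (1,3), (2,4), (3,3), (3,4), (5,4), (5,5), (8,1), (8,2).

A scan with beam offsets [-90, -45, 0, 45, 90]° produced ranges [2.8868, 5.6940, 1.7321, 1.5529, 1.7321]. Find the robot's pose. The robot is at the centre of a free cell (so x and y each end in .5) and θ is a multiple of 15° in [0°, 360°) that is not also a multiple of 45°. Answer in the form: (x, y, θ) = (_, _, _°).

(x, y, θ) = (6.5, 2.5, 240°)

The pose lattice has 40·16 = 640 candidates. Test each by forward raycasting.
  (2.5, 2.5, 75°): beam 1 = 5.6940 ≠ 2.8868 ✗
  (6.5, 1.5, 210°): beam 3 = 1.0000 ≠ 1.7321 ✗
  (4.5, 4.5, 60°): beam 1 = 0.5774 ≠ 2.8868 ✗
  (7.5, 4.5, 195°): beam 1 = 2.5882 ≠ 2.8868 ✗
  …
  (6.5, 2.5, 240°): r_1=2.8868, r_2=5.6940, r_3=1.7321, r_4=1.5529, r_5=1.7321 — all match ✓
No second candidate reproduces the full scan.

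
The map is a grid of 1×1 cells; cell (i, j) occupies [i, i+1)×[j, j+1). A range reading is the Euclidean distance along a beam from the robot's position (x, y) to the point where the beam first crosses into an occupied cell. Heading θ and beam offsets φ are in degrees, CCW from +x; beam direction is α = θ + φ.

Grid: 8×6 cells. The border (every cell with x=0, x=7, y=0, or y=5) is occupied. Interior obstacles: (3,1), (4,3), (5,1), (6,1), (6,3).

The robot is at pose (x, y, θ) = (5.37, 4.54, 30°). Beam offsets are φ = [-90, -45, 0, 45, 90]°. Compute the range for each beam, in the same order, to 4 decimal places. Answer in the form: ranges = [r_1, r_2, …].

beam 1: φ=-90°, α=300°
  d=(0.5000,-0.8660)  start (5,4)  tX=1.2600 tY=0.6235  stride 1/|dx|=2.0000 1/|dy|=1.1547
    cross y-line → (5,3), t=0.6235
    cross x-line → (6,3), t=1.2600 (wall)
  → r_1 = 1.2600
beam 2: φ=-45°, α=345°
  d=(0.9659,-0.2588)  start (5,4)  tX=0.6522 tY=2.0864  stride 1/|dx|=1.0353 1/|dy|=3.8637
    cross x-line → (6,4), t=0.6522
    cross x-line → (7,4), t=1.6875 (wall)
  → r_2 = 1.6875
beam 3: φ=0°, α=30°
  d=(0.8660,0.5000)  start (5,4)  tX=0.7275 tY=0.9200  stride 1/|dx|=1.1547 1/|dy|=2.0000
    cross x-line → (6,4), t=0.7275
    cross y-line → (6,5), t=0.9200 (wall)
  → r_3 = 0.9200
beam 4: φ=45°, α=75°
  d=(0.2588,0.9659)  start (5,4)  tX=2.4341 tY=0.4762  stride 1/|dx|=3.8637 1/|dy|=1.0353
    cross y-line → (5,5), t=0.4762 (wall)
  → r_4 = 0.4762
beam 5: φ=90°, α=120°
  d=(-0.5000,0.8660)  start (5,4)  tX=0.7400 tY=0.5312  stride 1/|dx|=2.0000 1/|dy|=1.1547
    cross y-line → (5,5), t=0.5312 (wall)
  → r_5 = 0.5312

ranges = [1.2600, 1.6875, 0.9200, 0.4762, 0.5312]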